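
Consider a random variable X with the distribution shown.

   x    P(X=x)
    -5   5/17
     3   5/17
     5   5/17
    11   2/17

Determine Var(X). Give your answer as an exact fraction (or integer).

7760/289

E[X] = (5/17)·(-5) + (5/17)·3 + (5/17)·5 + (2/17)·11 = 37/17
E[X²] = (5/17)·25 + (5/17)·9 + (5/17)·25 + (2/17)·121 = 537/17
Var(X) = 537/17 − (37/17)² = 7760/289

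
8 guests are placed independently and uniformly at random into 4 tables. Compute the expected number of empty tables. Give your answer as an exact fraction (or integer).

Let Xⱼ=1 if table j is empty. P(Xⱼ=1) = ((4-1)/4)^8 = 6561/65536.
By linearity, E[#empty] = 4·6561/65536 = 6561/16384.

6561/16384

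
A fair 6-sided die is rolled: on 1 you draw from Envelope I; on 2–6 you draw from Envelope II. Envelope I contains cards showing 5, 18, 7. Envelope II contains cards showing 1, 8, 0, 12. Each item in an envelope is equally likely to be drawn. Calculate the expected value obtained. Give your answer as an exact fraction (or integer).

E[X | Envelope I] = (5 + 18 + 7)/3 = 10
E[X | Envelope II] = (1 + 8 + 0 + 12)/4 = 21/4
E[X] = (1/6)·10 + (5/6)·21/4 = 145/24

145/24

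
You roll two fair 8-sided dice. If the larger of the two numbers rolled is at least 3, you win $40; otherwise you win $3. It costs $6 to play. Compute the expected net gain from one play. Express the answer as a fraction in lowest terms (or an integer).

507/16 dollars

E[payout] = (1/16)·3 + (15/16)·40 = 603/16
Expected profit = 603/16 − 6 = 507/16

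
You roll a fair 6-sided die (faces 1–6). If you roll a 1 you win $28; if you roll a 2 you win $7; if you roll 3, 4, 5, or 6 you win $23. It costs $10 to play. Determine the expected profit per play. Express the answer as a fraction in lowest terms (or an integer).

E[payout] = (1/6)·7 + (2/3)·23 + (1/6)·28 = 127/6
Expected profit = 127/6 − 10 = 67/6

67/6 dollars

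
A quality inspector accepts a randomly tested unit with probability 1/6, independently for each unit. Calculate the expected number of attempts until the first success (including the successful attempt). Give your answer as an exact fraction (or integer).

For a geometric distribution, E[trials] = 1/p = 1/(1/6) = 6.

6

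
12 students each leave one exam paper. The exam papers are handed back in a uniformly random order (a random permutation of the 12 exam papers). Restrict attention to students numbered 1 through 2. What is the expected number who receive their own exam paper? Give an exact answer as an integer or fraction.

1/6

Let Xᵢ = 1 if person i gets their own exam paper. For each i, P(Xᵢ=1) = 1/12.
By linearity of expectation, E[X₁+…+X_2] = 2·(1/12) = 1/6.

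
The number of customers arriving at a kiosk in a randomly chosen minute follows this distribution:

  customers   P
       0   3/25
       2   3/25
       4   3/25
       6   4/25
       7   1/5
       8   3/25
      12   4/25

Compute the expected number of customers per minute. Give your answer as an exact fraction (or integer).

149/25

E[X] = (3/25)·0 + (3/25)·2 + (3/25)·4 + (4/25)·6 + (1/5)·7 + (3/25)·8 + (4/25)·12
     = 149/25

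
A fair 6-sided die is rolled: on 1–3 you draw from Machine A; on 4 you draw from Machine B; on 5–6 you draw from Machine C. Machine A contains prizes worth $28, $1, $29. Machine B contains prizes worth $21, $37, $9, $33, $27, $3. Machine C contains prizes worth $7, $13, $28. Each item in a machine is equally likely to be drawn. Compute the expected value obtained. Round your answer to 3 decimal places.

$18.611

E[X | Machine A] = (28 + 1 + 29)/3 = 58/3
E[X | Machine B] = (21 + 37 + 9 + 33 + 27 + 3)/6 = 65/3
E[X | Machine C] = (7 + 13 + 28)/3 = 16
E[X] = (1/2)·58/3 + (1/6)·65/3 + (1/3)·16 = 335/18 ≈ 18.611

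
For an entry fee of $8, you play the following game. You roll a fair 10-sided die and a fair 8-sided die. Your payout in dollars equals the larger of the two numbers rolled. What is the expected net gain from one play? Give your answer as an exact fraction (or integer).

-29/20 dollars

Distribution of the larger of the two numbers rolled: 1 w.p. 1/80, 2 w.p. 3/80, 3 w.p. 1/16, 4 w.p. 7/80, 5 w.p. 9/80, 6 w.p. 11/80, …
E[payout] = (1/80)·1 + (3/80)·2 + (1/16)·3 + (7/80)·4 + (9/80)·5 + (11/80)·6 + (13/80)·7 + (3/16)·8 + (1/10)·9 + (1/10)·10 = 131/20
Expected profit = 131/20 − 8 = -29/20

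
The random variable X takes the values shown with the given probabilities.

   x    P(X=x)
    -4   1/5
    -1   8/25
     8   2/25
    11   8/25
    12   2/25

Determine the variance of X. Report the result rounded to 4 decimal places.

E[X] = (1/5)·(-4) + (8/25)·(-1) + (2/25)·8 + (8/25)·11 + (2/25)·12 = 4
E[X²] = (1/5)·16 + (8/25)·1 + (2/25)·64 + (8/25)·121 + (2/25)·144 = 1472/25
Var(X) = 1472/25 − (4)² = 1072/25 ≈ 42.8800

42.8800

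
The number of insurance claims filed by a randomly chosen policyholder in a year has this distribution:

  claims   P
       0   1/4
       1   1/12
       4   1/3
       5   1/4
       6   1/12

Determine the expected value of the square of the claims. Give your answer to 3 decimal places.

E[X²] = (1/4)·0 + (1/12)·1 + (1/3)·16 + (1/4)·25 + (1/12)·36
     = 44/3 ≈ 14.667

14.667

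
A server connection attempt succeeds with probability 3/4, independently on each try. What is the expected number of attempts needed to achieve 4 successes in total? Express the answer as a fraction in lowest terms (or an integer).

16/3

By linearity (sum of 4 independent geometric waits), E[trials] = 4/p = 4/(3/4) = 16/3.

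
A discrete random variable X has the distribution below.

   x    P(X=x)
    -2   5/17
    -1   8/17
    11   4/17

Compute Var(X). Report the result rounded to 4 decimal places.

E[X] = (5/17)·(-2) + (8/17)·(-1) + (4/17)·11 = 26/17
E[X²] = (5/17)·4 + (8/17)·1 + (4/17)·121 = 512/17
Var(X) = 512/17 − (26/17)² = 8028/289 ≈ 27.7785

27.7785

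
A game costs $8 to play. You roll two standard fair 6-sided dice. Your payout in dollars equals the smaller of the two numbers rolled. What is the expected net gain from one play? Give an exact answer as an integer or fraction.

Distribution of the smaller of the two numbers rolled: 1 w.p. 11/36, 2 w.p. 1/4, 3 w.p. 7/36, 4 w.p. 5/36, 5 w.p. 1/12, 6 w.p. 1/36
E[payout] = (11/36)·1 + (1/4)·2 + (7/36)·3 + (5/36)·4 + (1/12)·5 + (1/36)·6 = 91/36
Expected profit = 91/36 − 8 = -197/36

-197/36 dollars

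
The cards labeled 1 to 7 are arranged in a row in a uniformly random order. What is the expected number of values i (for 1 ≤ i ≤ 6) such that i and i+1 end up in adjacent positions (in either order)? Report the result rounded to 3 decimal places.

1.714

For each i ∈ {1,…,6}, let Xᵢ = 1 if i and i+1 are adjacent. P(Xᵢ=1) = 2·(7−1)!/7! = 2/7.
By linearity, E[ΣXᵢ] = (6)·(2/7) = 12/7.
≈ 1.714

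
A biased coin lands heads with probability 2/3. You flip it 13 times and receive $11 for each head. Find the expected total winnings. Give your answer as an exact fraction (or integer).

E[#heads] = 13·2/3 = 26/3 (linearity over flips).
E[winnings] = 11·26/3 = 286/3.

286/3 dollars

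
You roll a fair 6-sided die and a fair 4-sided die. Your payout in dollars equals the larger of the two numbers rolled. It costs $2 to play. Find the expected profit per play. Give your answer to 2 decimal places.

$1.92

Distribution of the larger of the two numbers rolled: 1 w.p. 1/24, 2 w.p. 1/8, 3 w.p. 5/24, 4 w.p. 7/24, 5 w.p. 1/6, 6 w.p. 1/6
E[payout] = (1/24)·1 + (1/8)·2 + (5/24)·3 + (7/24)·4 + (1/6)·5 + (1/6)·6 = 47/12
Expected profit = 47/12 − 2 = 23/12 ≈ $1.92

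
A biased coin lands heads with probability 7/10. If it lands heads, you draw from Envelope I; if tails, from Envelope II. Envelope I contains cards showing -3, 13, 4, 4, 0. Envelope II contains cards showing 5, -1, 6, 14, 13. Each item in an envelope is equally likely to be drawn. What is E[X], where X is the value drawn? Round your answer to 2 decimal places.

E[X | Envelope I] = (-3 + 13 + 4 + 4 + 0)/5 = 18/5
E[X | Envelope II] = (5 − 1 + 6 + 14 + 13)/5 = 37/5
E[X] = (7/10)·18/5 + (3/10)·37/5 = 237/50 ≈ 4.74

4.74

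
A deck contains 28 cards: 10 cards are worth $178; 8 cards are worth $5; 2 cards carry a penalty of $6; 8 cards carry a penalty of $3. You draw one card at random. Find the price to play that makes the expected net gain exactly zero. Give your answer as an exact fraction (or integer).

E[payout] = (10/28)·178 + (8/28)·5 + (2/28)·(-6) + (8/28)·(-3) = 446/7
Fair fee = E[payout] = 446/7

446/7 dollars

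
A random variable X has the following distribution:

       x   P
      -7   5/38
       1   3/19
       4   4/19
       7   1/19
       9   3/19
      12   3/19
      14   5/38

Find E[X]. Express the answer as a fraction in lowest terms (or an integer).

213/38

E[X] = (5/38)·(-7) + (3/19)·1 + (4/19)·4 + (1/19)·7 + (3/19)·9 + (3/19)·12 + (5/38)·14
     = 213/38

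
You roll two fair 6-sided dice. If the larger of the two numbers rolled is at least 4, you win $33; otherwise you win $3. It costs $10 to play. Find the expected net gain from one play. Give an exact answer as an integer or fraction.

E[payout] = (1/4)·3 + (3/4)·33 = 51/2
Expected profit = 51/2 − 10 = 31/2

31/2 dollars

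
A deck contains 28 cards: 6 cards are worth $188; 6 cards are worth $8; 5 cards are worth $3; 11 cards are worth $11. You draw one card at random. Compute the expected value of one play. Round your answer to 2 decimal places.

$46.86

E[payout] = (6/28)·188 + (6/28)·8 + (5/28)·3 + (11/28)·11 = 328/7
≈ $46.86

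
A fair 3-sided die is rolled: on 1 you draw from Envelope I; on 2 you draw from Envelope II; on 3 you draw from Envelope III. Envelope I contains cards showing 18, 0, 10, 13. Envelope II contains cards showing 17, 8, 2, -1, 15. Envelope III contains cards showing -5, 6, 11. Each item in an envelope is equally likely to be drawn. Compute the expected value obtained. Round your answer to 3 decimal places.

7.483

E[X | Envelope I] = (18 + 0 + 10 + 13)/4 = 41/4
E[X | Envelope II] = (17 + 8 + 2 − 1 + 15)/5 = 41/5
E[X | Envelope III] = (-5 + 6 + 11)/3 = 4
E[X] = (1/3)·41/4 + (1/3)·41/5 + (1/3)·4 = 449/60 ≈ 7.483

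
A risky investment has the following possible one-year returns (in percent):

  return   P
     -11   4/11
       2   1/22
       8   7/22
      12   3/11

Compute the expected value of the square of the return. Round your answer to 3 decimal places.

E[X²] = (4/11)·121 + (1/22)·4 + (7/22)·64 + (3/11)·144
     = 1142/11 ≈ 103.818

103.818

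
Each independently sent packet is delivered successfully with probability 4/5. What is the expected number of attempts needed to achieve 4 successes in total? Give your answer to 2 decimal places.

5.00

By linearity (sum of 4 independent geometric waits), E[trials] = 4/p = 4/(4/5) = 5.
≈ 5.00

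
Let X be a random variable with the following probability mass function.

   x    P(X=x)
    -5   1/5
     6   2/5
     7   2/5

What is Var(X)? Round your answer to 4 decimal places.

21.3600

E[X] = (1/5)·(-5) + (2/5)·6 + (2/5)·7 = 21/5
E[X²] = (1/5)·25 + (2/5)·36 + (2/5)·49 = 39
Var(X) = 39 − (21/5)² = 534/25 ≈ 21.3600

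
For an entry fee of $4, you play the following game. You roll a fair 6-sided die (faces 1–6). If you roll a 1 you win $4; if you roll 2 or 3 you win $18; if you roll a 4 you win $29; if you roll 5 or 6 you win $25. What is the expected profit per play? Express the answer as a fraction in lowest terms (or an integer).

E[payout] = (1/6)·4 + (1/3)·18 + (1/3)·25 + (1/6)·29 = 119/6
Expected profit = 119/6 − 4 = 95/6

95/6 dollars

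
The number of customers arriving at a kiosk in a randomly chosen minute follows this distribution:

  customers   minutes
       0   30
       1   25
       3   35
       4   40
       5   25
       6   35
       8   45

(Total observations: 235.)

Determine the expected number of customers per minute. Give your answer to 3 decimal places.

Total = 235, so P(customers=0) = 30/235, etc.
E[X] = (6/47)·0 + (5/47)·1 + (7/47)·3 + (8/47)·4 + (5/47)·5 + (7/47)·6 + (9/47)·8
     = 197/47 ≈ 4.191

4.191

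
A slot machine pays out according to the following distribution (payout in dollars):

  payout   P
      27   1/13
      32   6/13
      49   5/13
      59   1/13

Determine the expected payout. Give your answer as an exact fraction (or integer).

E[X] = (1/13)·27 + (6/13)·32 + (5/13)·49 + (1/13)·59
     = 523/13

523/13 dollars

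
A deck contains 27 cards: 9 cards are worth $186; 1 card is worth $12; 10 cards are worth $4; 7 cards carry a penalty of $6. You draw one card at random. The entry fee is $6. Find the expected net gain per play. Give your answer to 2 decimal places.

$56.37

E[payout] = (9/27)·186 + (1/27)·12 + (10/27)·4 + (7/27)·(-6) = 1684/27
Expected profit = 1684/27 − 6 = 1522/27 ≈ $56.37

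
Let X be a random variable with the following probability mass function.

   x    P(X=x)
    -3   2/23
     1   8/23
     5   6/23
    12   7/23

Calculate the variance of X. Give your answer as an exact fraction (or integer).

E[X] = (2/23)·(-3) + (8/23)·1 + (6/23)·5 + (7/23)·12 = 116/23
E[X²] = (2/23)·9 + (8/23)·1 + (6/23)·25 + (7/23)·144 = 1184/23
Var(X) = 1184/23 − (116/23)² = 13776/529

13776/529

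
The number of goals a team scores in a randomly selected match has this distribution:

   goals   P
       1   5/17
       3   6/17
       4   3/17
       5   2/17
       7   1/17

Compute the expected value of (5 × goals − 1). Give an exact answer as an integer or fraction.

E[5x-1] = (5/17)·4 + (6/17)·14 + (3/17)·19 + (2/17)·24 + (1/17)·34
     = 243/17

243/17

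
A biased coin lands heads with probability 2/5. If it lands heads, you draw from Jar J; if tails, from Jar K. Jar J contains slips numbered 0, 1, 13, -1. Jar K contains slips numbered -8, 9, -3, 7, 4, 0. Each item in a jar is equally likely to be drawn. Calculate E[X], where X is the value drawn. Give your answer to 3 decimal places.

2.200

E[X | Jar J] = (0 + 1 + 13 − 1)/4 = 13/4
E[X | Jar K] = (-8 + 9 − 3 + 7 + 4 + 0)/6 = 3/2
E[X] = (2/5)·13/4 + (3/5)·3/2 = 11/5 ≈ 2.200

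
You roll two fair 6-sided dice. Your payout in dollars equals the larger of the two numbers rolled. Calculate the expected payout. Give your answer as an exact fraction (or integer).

161/36 dollars

Distribution of the larger of the two numbers rolled: 1 w.p. 1/36, 2 w.p. 1/12, 3 w.p. 5/36, 4 w.p. 7/36, 5 w.p. 1/4, 6 w.p. 11/36
E[payout] = (1/36)·1 + (1/12)·2 + (5/36)·3 + (7/36)·4 + (1/4)·5 + (11/36)·6 = 161/36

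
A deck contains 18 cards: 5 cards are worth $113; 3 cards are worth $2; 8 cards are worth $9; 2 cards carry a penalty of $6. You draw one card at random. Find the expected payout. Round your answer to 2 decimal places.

E[payout] = (5/18)·113 + (3/18)·2 + (8/18)·9 + (2/18)·(-6) = 631/18
≈ $35.06

$35.06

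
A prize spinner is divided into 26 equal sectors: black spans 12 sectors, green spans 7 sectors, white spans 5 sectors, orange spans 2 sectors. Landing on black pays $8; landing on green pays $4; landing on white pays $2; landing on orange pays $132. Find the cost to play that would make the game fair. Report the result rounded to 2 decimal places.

E[payout] = (12/26)·8 + (7/26)·4 + (5/26)·2 + (2/26)·132 = 199/13
Fair fee = E[payout] = 199/13 ≈ $15.31

$15.31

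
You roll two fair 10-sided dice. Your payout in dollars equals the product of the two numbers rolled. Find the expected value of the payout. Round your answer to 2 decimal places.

$30.25

Distribution of the product of the two numbers rolled: 1 w.p. 1/100, 2 w.p. 1/50, 3 w.p. 1/50, 4 w.p. 3/100, 5 w.p. 1/50, 6 w.p. 1/25, …
E[payout] = (1/100)·1 + (1/50)·2 + (1/50)·3 + (3/100)·4 + (1/50)·5 + (1/25)·6 + (1/50)·7 + (1/25)·8 + (3/100)·9 + (1/25)·10 + (1/25)·12 + (1/50)·14 + (1/50)·15 + (3/100)·16 + (1/25)·18 + (1/25)·20 + (1/50)·21 + (1/25)·24 + (1/100)·25 + (1/50)·27 + (1/50)·28 + (1/25)·30 + (1/50)·32 + (1/50)·35 + (3/100)·36 + (1/25)·40 + (1/50)·42 + (1/50)·45 + (1/50)·48 + (1/100)·49 + (1/50)·50 + (1/50)·54 + (1/50)·56 + (1/50)·60 + (1/50)·63 + (1/100)·64 + (1/50)·70 + (1/50)·72 + (1/50)·80 + (1/100)·81 + (1/50)·90 + (1/100)·100 = 121/4
≈ $30.25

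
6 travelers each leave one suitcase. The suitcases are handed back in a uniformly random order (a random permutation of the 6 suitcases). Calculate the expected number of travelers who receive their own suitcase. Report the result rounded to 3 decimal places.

Let Xᵢ = 1 if person i gets their own suitcase. For each i, P(Xᵢ=1) = 1/6.
By linearity of expectation, E[X₁+…+X_6] = 6·(1/6) = 1.
≈ 1.000

1.000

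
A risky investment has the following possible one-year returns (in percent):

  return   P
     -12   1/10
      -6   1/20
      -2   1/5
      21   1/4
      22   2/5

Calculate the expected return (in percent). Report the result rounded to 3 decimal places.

12.150

E[X] = (1/10)·(-12) + (1/20)·(-6) + (1/5)·(-2) + (1/4)·21 + (2/5)·22
     = 243/20 ≈ 12.150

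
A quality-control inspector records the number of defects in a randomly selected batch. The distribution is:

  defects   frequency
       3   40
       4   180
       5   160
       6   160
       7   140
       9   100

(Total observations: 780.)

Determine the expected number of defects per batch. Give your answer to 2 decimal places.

5.74

Total = 780, so P(defects=3) = 40/780, etc.
E[X] = (2/39)·3 + (3/13)·4 + (8/39)·5 + (8/39)·6 + (7/39)·7 + (5/39)·9
     = 224/39 ≈ 5.74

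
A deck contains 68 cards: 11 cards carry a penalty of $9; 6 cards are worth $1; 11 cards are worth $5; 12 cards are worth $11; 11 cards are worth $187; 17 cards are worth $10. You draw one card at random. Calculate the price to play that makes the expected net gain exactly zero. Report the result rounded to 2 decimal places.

$34.13

E[payout] = (11/68)·(-9) + (6/68)·1 + (11/68)·5 + (12/68)·11 + (11/68)·187 + (17/68)·10 = 2321/68
Fair fee = E[payout] = 2321/68 ≈ $34.13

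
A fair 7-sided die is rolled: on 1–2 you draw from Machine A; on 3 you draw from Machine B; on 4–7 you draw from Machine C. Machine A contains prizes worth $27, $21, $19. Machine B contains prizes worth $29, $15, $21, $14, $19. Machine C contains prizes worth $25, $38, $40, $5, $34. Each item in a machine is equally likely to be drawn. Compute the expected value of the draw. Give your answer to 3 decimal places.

E[X | Machine A] = (27 + 21 + 19)/3 = 67/3
E[X | Machine B] = (29 + 15 + 21 + 14 + 19)/5 = 98/5
E[X | Machine C] = (25 + 38 + 40 + 5 + 34)/5 = 142/5
E[X] = (2/7)·67/3 + (1/7)·98/5 + (4/7)·142/5 = 2668/105 ≈ 25.410

$25.410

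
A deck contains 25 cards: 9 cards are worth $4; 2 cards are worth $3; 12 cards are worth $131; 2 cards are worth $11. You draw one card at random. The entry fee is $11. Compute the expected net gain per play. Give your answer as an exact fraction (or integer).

E[payout] = (9/25)·4 + (2/25)·3 + (12/25)·131 + (2/25)·11 = 1636/25
Expected profit = 1636/25 − 11 = 1361/25

1361/25 dollars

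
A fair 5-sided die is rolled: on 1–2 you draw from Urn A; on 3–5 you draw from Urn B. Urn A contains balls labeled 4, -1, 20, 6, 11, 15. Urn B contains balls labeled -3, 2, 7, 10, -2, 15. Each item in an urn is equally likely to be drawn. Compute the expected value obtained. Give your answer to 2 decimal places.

E[X | Urn A] = (4 − 1 + 20 + 6 + 11 + 15)/6 = 55/6
E[X | Urn B] = (-3 + 2 + 7 + 10 − 2 + 15)/6 = 29/6
E[X] = (2/5)·55/6 + (3/5)·29/6 = 197/30 ≈ 6.57

6.57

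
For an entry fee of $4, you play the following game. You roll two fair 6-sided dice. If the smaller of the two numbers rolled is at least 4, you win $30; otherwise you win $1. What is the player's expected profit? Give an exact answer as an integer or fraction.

17/4 dollars

E[payout] = (3/4)·1 + (1/4)·30 = 33/4
Expected profit = 33/4 − 4 = 17/4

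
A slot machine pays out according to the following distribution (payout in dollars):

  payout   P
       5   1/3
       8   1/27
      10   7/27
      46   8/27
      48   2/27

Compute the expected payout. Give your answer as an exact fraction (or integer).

587/27 dollars

E[X] = (1/3)·5 + (1/27)·8 + (7/27)·10 + (8/27)·46 + (2/27)·48
     = 587/27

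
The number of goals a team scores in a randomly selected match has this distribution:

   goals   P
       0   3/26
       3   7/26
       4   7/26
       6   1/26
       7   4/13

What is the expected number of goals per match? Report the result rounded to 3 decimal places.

E[X] = (3/26)·0 + (7/26)·3 + (7/26)·4 + (1/26)·6 + (4/13)·7
     = 111/26 ≈ 4.269

4.269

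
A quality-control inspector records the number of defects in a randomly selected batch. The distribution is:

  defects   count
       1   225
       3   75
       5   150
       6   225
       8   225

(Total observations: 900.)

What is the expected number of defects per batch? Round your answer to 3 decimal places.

4.833

Total = 900, so P(defects=1) = 225/900, etc.
E[X] = (1/4)·1 + (1/12)·3 + (1/6)·5 + (1/4)·6 + (1/4)·8
     = 29/6 ≈ 4.833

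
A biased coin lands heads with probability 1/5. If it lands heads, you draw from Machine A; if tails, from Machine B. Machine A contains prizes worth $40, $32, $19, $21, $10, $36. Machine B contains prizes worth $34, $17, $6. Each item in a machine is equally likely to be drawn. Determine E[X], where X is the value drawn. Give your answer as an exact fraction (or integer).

307/15 dollars

E[X | Machine A] = (40 + 32 + 19 + 21 + 10 + 36)/6 = 79/3
E[X | Machine B] = (34 + 17 + 6)/3 = 19
E[X] = (1/5)·79/3 + (4/5)·19 = 307/15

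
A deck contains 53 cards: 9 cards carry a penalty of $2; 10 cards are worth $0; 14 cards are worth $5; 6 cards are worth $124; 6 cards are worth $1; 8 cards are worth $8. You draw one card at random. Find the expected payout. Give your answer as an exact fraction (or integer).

866/53 dollars

E[payout] = (9/53)·(-2) + (10/53)·0 + (14/53)·5 + (6/53)·124 + (6/53)·1 + (8/53)·8 = 866/53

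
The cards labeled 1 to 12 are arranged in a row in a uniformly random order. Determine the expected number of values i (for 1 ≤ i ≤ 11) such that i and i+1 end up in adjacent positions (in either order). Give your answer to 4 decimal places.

For each i ∈ {1,…,11}, let Xᵢ = 1 if i and i+1 are adjacent. P(Xᵢ=1) = 2·(12−1)!/12! = 2/12.
By linearity, E[ΣXᵢ] = (11)·(2/12) = 11/6.
≈ 1.8333

1.8333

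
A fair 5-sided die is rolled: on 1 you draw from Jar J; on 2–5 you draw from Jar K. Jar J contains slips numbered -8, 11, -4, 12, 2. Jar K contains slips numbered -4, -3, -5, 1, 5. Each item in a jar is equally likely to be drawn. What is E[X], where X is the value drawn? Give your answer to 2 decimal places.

E[X | Jar J] = (-8 + 11 − 4 + 12 + 2)/5 = 13/5
E[X | Jar K] = (-4 − 3 − 5 + 1 + 5)/5 = -6/5
E[X] = (1/5)·13/5 + (4/5)·(-6/5) = -11/25 ≈ -0.44

-0.44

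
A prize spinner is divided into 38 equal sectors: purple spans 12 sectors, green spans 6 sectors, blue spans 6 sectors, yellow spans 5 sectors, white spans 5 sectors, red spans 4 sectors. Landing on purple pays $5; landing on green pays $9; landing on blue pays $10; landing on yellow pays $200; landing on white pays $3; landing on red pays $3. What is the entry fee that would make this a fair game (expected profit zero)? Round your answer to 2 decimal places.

E[payout] = (12/38)·5 + (6/38)·9 + (6/38)·10 + (5/38)·200 + (5/38)·3 + (4/38)·3 = 1201/38
Fair fee = E[payout] = 1201/38 ≈ $31.61

$31.61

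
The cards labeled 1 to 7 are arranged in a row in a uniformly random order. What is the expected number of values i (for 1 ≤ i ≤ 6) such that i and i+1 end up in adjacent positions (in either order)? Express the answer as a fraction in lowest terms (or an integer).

For each i ∈ {1,…,6}, let Xᵢ = 1 if i and i+1 are adjacent. P(Xᵢ=1) = 2·(7−1)!/7! = 2/7.
By linearity, E[ΣXᵢ] = (6)·(2/7) = 12/7.

12/7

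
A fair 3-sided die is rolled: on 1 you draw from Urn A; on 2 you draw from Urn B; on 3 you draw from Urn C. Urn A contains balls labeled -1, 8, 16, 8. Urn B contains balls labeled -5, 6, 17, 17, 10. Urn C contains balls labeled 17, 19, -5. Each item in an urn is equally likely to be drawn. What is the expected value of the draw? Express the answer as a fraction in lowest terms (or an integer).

325/36

E[X | Urn A] = (-1 + 8 + 16 + 8)/4 = 31/4
E[X | Urn B] = (-5 + 6 + 17 + 17 + 10)/5 = 9
E[X | Urn C] = (17 + 19 − 5)/3 = 31/3
E[X] = (1/3)·31/4 + (1/3)·9 + (1/3)·31/3 = 325/36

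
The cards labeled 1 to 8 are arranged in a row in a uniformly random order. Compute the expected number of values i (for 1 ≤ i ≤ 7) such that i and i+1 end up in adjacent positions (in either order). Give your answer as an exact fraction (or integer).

For each i ∈ {1,…,7}, let Xᵢ = 1 if i and i+1 are adjacent. P(Xᵢ=1) = 2·(8−1)!/8! = 2/8.
By linearity, E[ΣXᵢ] = (7)·(2/8) = 7/4.

7/4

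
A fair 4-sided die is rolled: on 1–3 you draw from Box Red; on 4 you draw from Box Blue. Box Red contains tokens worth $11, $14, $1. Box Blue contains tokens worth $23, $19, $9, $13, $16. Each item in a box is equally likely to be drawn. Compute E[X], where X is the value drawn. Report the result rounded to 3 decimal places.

$10.500

E[X | Box Red] = (11 + 14 + 1)/3 = 26/3
E[X | Box Blue] = (23 + 19 + 9 + 13 + 16)/5 = 16
E[X] = (3/4)·26/3 + (1/4)·16 = 21/2 ≈ 10.500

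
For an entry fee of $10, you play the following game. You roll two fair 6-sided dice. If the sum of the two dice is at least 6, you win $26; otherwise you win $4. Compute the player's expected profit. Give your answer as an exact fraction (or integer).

89/9 dollars

E[payout] = (5/18)·4 + (13/18)·26 = 179/9
Expected profit = 179/9 − 10 = 89/9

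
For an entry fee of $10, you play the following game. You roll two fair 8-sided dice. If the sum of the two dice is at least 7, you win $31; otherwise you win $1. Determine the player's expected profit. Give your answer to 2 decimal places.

E[payout] = (15/64)·1 + (49/64)·31 = 767/32
Expected profit = 767/32 − 10 = 447/32 ≈ $13.97

$13.97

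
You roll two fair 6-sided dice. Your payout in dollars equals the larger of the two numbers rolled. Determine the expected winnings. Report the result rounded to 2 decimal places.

$4.47

Distribution of the larger of the two numbers rolled: 1 w.p. 1/36, 2 w.p. 1/12, 3 w.p. 5/36, 4 w.p. 7/36, 5 w.p. 1/4, 6 w.p. 11/36
E[payout] = (1/36)·1 + (1/12)·2 + (5/36)·3 + (7/36)·4 + (1/4)·5 + (11/36)·6 = 161/36
≈ $4.47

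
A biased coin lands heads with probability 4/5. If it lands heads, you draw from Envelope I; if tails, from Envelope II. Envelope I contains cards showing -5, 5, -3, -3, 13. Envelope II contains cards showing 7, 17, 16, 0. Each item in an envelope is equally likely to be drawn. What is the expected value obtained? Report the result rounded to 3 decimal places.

E[X | Envelope I] = (-5 + 5 − 3 − 3 + 13)/5 = 7/5
E[X | Envelope II] = (7 + 17 + 16 + 0)/4 = 10
E[X] = (4/5)·7/5 + (1/5)·10 = 78/25 ≈ 3.120

3.120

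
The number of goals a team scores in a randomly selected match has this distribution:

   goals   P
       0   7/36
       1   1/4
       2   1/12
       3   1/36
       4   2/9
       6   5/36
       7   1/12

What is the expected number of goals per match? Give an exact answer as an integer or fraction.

101/36

E[X] = (7/36)·0 + (1/4)·1 + (1/12)·2 + (1/36)·3 + (2/9)·4 + (5/36)·6 + (1/12)·7
     = 101/36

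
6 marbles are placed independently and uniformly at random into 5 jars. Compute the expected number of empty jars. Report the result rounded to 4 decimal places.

Let Xⱼ=1 if jar j is empty. P(Xⱼ=1) = ((5-1)/5)^6 = 4096/15625.
By linearity, E[#empty] = 5·4096/15625 = 4096/3125.
≈ 1.3107

1.3107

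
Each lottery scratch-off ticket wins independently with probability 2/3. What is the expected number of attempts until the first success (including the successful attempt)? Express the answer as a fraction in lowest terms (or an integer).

3/2

For a geometric distribution, E[trials] = 1/p = 1/(2/3) = 3/2.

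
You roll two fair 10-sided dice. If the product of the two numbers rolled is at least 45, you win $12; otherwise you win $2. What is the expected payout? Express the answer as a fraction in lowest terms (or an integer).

23/5 dollars

E[payout] = (37/50)·2 + (13/50)·12 = 23/5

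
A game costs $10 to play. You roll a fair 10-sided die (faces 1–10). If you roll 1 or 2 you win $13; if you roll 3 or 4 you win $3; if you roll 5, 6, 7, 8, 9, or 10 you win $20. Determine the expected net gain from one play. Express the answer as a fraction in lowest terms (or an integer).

26/5 dollars

E[payout] = (1/5)·3 + (1/5)·13 + (3/5)·20 = 76/5
Expected profit = 76/5 − 10 = 26/5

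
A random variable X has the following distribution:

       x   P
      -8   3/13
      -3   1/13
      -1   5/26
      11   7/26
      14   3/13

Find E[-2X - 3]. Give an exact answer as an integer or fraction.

-141/13

E[-2x-3] = (3/13)·13 + (1/13)·3 + (5/26)·(-1) + (7/26)·(-25) + (3/13)·(-31)
     = -141/13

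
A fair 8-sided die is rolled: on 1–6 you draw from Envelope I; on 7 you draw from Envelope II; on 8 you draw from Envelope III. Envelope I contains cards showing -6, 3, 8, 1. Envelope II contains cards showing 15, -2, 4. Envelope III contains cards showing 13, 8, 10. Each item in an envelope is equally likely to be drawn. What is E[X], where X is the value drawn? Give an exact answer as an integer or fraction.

E[X | Envelope I] = (-6 + 3 + 8 + 1)/4 = 3/2
E[X | Envelope II] = (15 − 2 + 4)/3 = 17/3
E[X | Envelope III] = (13 + 8 + 10)/3 = 31/3
E[X] = (3/4)·3/2 + (1/8)·17/3 + (1/8)·31/3 = 25/8

25/8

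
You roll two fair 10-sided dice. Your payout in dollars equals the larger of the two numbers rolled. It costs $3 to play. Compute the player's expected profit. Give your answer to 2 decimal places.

$4.15

Distribution of the larger of the two numbers rolled: 1 w.p. 1/100, 2 w.p. 3/100, 3 w.p. 1/20, 4 w.p. 7/100, 5 w.p. 9/100, 6 w.p. 11/100, …
E[payout] = (1/100)·1 + (3/100)·2 + (1/20)·3 + (7/100)·4 + (9/100)·5 + (11/100)·6 + (13/100)·7 + (3/20)·8 + (17/100)·9 + (19/100)·10 = 143/20
Expected profit = 143/20 − 3 = 83/20 ≈ $4.15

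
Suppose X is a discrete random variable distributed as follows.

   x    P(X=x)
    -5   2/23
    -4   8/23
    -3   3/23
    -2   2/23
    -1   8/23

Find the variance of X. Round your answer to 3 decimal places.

E[X] = (2/23)·(-5) + (8/23)·(-4) + (3/23)·(-3) + (2/23)·(-2) + (8/23)·(-1) = -63/23
E[X²] = (2/23)·25 + (8/23)·16 + (3/23)·9 + (2/23)·4 + (8/23)·1 = 221/23
Var(X) = 221/23 − (-63/23)² = 1114/529 ≈ 2.106

2.106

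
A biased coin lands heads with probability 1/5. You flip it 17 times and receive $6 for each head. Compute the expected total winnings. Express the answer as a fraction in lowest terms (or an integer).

E[#heads] = 17·1/5 = 17/5 (linearity over flips).
E[winnings] = 6·17/5 = 102/5.

102/5 dollars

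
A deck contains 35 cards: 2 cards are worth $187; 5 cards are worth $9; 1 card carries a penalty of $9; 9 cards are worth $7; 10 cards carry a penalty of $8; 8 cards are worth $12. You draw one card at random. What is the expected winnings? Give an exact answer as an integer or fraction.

489/35 dollars

E[payout] = (2/35)·187 + (5/35)·9 + (1/35)·(-9) + (9/35)·7 + (10/35)·(-8) + (8/35)·12 = 489/35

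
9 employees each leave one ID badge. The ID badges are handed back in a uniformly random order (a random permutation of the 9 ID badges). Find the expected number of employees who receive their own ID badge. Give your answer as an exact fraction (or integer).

1

Let Xᵢ = 1 if person i gets their own ID badge. For each i, P(Xᵢ=1) = 1/9.
By linearity of expectation, E[X₁+…+X_9] = 9·(1/9) = 1.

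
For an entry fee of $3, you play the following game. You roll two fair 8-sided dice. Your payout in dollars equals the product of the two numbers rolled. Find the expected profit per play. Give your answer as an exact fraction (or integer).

Distribution of the product of the two numbers rolled: 1 w.p. 1/64, 2 w.p. 1/32, 3 w.p. 1/32, 4 w.p. 3/64, 5 w.p. 1/32, 6 w.p. 1/16, …
E[payout] = (1/64)·1 + (1/32)·2 + (1/32)·3 + (3/64)·4 + (1/32)·5 + (1/16)·6 + (1/32)·7 + (1/16)·8 + (1/64)·9 + (1/32)·10 + (1/16)·12 + (1/32)·14 + (1/32)·15 + (3/64)·16 + (1/32)·18 + (1/32)·20 + (1/32)·21 + (1/16)·24 + (1/64)·25 + (1/32)·28 + (1/32)·30 + (1/32)·32 + (1/32)·35 + (1/64)·36 + (1/32)·40 + (1/32)·42 + (1/32)·48 + (1/64)·49 + (1/32)·56 + (1/64)·64 = 81/4
Expected profit = 81/4 − 3 = 69/4

69/4 dollars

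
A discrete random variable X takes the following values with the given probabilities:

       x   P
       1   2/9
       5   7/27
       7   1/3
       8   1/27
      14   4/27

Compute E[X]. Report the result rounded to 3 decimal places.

E[X] = (2/9)·1 + (7/27)·5 + (1/3)·7 + (1/27)·8 + (4/27)·14
     = 56/9 ≈ 6.222

6.222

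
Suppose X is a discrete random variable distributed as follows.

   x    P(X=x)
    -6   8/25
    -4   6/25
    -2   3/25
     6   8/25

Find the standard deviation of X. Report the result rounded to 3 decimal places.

E[X] = -6/5, E[X²] = 684/25
Var(X) = E[X²] − (E[X])² = 684/25 − 36/25 = 648/25
SD(X) = √(648/25) ≈ 5.091

5.091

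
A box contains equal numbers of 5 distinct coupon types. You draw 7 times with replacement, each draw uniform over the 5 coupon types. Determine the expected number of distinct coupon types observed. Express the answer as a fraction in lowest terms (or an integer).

Let Xⱼ=1 if type j appears at least once. P(Xⱼ=1) = 1 − ((5−1)/5)^7 = 61741/78125.
E[#distinct] = 5·61741/78125 = 61741/15625.

61741/15625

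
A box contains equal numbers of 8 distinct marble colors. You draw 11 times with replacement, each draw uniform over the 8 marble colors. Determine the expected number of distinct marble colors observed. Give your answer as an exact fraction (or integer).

6612607849/1073741824

Let Xⱼ=1 if type j appears at least once. P(Xⱼ=1) = 1 − ((8−1)/8)^11 = 6612607849/8589934592.
E[#distinct] = 8·6612607849/8589934592 = 6612607849/1073741824.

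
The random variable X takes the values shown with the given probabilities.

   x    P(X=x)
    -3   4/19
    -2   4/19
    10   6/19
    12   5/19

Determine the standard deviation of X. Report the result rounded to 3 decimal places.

6.672

E[X] = 100/19, E[X²] = 1372/19
Var(X) = E[X²] − (E[X])² = 1372/19 − 10000/361 = 16068/361
SD(X) = √(16068/361) ≈ 6.672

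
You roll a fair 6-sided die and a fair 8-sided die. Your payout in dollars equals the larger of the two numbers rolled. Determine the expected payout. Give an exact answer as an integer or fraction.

Distribution of the larger of the two numbers rolled: 1 w.p. 1/48, 2 w.p. 1/16, 3 w.p. 5/48, 4 w.p. 7/48, 5 w.p. 3/16, 6 w.p. 11/48, …
E[payout] = (1/48)·1 + (1/16)·2 + (5/48)·3 + (7/48)·4 + (3/16)·5 + (11/48)·6 + (1/8)·7 + (1/8)·8 = 251/48

251/48 dollars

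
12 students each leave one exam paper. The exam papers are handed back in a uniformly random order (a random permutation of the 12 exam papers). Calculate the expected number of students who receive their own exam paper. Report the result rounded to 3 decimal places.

1.000

Let Xᵢ = 1 if person i gets their own exam paper. For each i, P(Xᵢ=1) = 1/12.
By linearity of expectation, E[X₁+…+X_12] = 12·(1/12) = 1.
≈ 1.000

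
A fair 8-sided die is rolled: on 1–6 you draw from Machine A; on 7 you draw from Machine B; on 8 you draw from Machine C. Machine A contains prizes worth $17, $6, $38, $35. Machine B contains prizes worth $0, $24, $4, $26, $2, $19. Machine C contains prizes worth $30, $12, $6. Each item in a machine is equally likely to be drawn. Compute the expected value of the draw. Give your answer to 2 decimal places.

$21.56

E[X | Machine A] = (17 + 6 + 38 + 35)/4 = 24
E[X | Machine B] = (0 + 24 + 4 + 26 + 2 + 19)/6 = 25/2
E[X | Machine C] = (30 + 12 + 6)/3 = 16
E[X] = (3/4)·24 + (1/8)·25/2 + (1/8)·16 = 345/16 ≈ 21.56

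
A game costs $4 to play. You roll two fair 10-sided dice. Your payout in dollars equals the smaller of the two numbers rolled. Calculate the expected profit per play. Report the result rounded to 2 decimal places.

Distribution of the smaller of the two numbers rolled: 1 w.p. 19/100, 2 w.p. 17/100, 3 w.p. 3/20, 4 w.p. 13/100, 5 w.p. 11/100, 6 w.p. 9/100, …
E[payout] = (19/100)·1 + (17/100)·2 + (3/20)·3 + (13/100)·4 + (11/100)·5 + (9/100)·6 + (7/100)·7 + (1/20)·8 + (3/100)·9 + (1/100)·10 = 77/20
Expected profit = 77/20 − 4 = -3/20 ≈ -$0.15

-$0.15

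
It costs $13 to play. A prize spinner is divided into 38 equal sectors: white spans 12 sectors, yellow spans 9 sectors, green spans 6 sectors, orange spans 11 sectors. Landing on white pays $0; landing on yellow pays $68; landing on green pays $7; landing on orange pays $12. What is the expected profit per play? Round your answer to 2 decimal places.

E[payout] = (12/38)·0 + (9/38)·68 + (6/38)·7 + (11/38)·12 = 393/19
Expected profit = 393/19 − 13 = 146/19 ≈ $7.68

$7.68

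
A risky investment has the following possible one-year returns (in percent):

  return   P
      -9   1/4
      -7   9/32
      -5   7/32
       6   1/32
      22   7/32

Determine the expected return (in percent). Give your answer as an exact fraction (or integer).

-5/16

E[X] = (1/4)·(-9) + (9/32)·(-7) + (7/32)·(-5) + (1/32)·6 + (7/32)·22
     = -5/16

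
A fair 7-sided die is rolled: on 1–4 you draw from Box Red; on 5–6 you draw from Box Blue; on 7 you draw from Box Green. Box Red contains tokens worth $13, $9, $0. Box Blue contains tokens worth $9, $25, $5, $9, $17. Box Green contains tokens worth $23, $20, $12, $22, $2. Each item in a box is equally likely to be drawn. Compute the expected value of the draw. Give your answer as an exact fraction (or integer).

E[X | Box Red] = (13 + 9 + 0)/3 = 22/3
E[X | Box Blue] = (9 + 25 + 5 + 9 + 17)/5 = 13
E[X | Box Green] = (23 + 20 + 12 + 22 + 2)/5 = 79/5
E[X] = (4/7)·22/3 + (2/7)·13 + (1/7)·79/5 = 1067/105

1067/105 dollars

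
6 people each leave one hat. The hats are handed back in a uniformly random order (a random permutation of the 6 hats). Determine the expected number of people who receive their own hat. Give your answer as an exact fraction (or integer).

1

Let Xᵢ = 1 if person i gets their own hat. For each i, P(Xᵢ=1) = 1/6.
By linearity of expectation, E[X₁+…+X_6] = 6·(1/6) = 1.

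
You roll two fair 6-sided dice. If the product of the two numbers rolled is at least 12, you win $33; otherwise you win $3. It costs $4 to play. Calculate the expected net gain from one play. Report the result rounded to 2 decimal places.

$13.17

E[payout] = (19/36)·3 + (17/36)·33 = 103/6
Expected profit = 103/6 − 4 = 79/6 ≈ $13.17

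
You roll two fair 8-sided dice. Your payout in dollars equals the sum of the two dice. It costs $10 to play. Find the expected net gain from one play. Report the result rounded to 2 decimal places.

Distribution of the sum of the two dice: 2 w.p. 1/64, 3 w.p. 1/32, 4 w.p. 3/64, 5 w.p. 1/16, 6 w.p. 5/64, 7 w.p. 3/32, …
E[payout] = (1/64)·2 + (1/32)·3 + (3/64)·4 + (1/16)·5 + (5/64)·6 + (3/32)·7 + (7/64)·8 + (1/8)·9 + (7/64)·10 + (3/32)·11 + (5/64)·12 + (1/16)·13 + (3/64)·14 + (1/32)·15 + (1/64)·16 = 9
Expected profit = 9 − 10 = -1 ≈ -$1.00

-$1.00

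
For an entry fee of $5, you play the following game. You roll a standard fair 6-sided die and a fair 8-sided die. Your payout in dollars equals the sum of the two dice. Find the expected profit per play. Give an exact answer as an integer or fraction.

$3

Distribution of the sum of the two dice: 2 w.p. 1/48, 3 w.p. 1/24, 4 w.p. 1/16, 5 w.p. 1/12, 6 w.p. 5/48, 7 w.p. 1/8, …
E[payout] = (1/48)·2 + (1/24)·3 + (1/16)·4 + (1/12)·5 + (5/48)·6 + (1/8)·7 + (1/8)·8 + (1/8)·9 + (5/48)·10 + (1/12)·11 + (1/16)·12 + (1/24)·13 + (1/48)·14 = 8
Expected profit = 8 − 5 = 3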